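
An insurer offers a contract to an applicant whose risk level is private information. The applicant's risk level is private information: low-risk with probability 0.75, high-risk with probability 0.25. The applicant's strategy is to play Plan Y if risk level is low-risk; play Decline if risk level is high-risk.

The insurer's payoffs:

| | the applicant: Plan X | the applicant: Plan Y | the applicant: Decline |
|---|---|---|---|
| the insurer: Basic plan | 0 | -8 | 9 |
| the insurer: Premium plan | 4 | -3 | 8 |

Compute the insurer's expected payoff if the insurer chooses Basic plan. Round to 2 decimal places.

E[Basic plan] = 0.75·(-8) + 0.25·9 = (-6) + 2.25 = -3.75

-3.75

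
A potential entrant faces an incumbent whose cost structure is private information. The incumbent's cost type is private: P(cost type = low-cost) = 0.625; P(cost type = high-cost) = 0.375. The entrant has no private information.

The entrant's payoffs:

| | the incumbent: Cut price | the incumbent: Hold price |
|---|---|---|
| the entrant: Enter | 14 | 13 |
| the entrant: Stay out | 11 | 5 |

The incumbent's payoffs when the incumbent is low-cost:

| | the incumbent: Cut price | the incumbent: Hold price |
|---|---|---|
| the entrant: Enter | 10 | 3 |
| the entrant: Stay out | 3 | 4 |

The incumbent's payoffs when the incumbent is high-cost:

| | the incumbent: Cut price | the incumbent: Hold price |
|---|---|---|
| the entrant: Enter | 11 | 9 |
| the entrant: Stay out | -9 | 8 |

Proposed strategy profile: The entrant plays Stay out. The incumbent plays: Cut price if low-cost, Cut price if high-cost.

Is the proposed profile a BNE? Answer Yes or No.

No

The entrant plays Stay out: E[Stay out] = 0.625·(11) + 0.375·(11) = 11; E[Enter] = 14. Not best-responding. ✗
The incumbent (cost type low-cost), facing Stay out: Cut price gives 3, Hold price gives 4. Proposed Cut price is not best — profitable deviation exists. ✗
The incumbent (cost type high-cost), facing Stay out: Cut price gives -9, Hold price gives 8. Proposed Cut price is not best — profitable deviation exists. ✗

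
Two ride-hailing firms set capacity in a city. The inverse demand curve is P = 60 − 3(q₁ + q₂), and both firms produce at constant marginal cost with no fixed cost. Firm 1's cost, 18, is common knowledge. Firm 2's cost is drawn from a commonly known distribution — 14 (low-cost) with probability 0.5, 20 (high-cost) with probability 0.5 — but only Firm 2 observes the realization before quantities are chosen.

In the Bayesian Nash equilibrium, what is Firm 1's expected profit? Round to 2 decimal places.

Firm 2 with cost c maximizes (60 − 3(q₁+q₂) − c)·q₂, giving q₂(c) = (60 − c − 3q₁)/6.
E[c₂] = 0.5·14 + 0.5·20 = 17
Firm 1's FOC against E[q₂] yields q₁ = (60 − 2·18 + E[c₂])/9 = (60 − 36 + 17)/9 = 4.55556.
E[P] = 60 − 3·(q₁ + E[q₂]) = 31.6667; Firm 1's expected profit = (E[P] − 18)·q₁ = (31.6667 − 18)·4.55556 = 62.2593.

62.26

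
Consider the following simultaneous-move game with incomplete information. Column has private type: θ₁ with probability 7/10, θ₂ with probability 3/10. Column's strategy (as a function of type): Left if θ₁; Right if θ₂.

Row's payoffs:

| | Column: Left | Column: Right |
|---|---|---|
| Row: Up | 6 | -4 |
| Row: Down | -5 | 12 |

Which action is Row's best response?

E[Up] = 7/10·(6) + 3/10·(-4) = 3
E[Down] = 7/10·(-5) + 3/10·(12) = 1/10
Best response: Up (3 is the largest).

Up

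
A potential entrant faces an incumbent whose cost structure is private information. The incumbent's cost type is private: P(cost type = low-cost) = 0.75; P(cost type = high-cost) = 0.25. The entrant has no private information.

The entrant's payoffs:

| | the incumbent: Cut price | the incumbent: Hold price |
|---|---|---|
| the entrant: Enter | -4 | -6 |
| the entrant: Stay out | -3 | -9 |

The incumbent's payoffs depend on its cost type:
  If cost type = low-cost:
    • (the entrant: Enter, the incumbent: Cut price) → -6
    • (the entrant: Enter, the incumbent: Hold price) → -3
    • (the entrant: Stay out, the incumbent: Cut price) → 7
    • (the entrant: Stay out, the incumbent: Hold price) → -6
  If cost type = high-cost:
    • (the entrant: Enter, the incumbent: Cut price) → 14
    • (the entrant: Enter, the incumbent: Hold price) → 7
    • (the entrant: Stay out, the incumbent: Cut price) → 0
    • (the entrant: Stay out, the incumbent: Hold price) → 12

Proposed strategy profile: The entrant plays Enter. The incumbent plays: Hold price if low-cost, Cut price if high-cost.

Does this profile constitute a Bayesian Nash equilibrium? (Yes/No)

A profile is a BNE iff every type of every player is best-responding given beliefs about the other side.
The entrant plays Enter: E[Enter] = 0.75·(-6) + 0.25·(-4) = -5.5; E[Stay out] = -7.5. Best-responding. ✓
The incumbent (cost type low-cost), facing Enter: Cut price gives -6, Hold price gives -3. Proposed Hold price is best. ✓
The incumbent (cost type high-cost), facing Enter: Cut price gives 14, Hold price gives 7. Proposed Cut price is best. ✓

Yes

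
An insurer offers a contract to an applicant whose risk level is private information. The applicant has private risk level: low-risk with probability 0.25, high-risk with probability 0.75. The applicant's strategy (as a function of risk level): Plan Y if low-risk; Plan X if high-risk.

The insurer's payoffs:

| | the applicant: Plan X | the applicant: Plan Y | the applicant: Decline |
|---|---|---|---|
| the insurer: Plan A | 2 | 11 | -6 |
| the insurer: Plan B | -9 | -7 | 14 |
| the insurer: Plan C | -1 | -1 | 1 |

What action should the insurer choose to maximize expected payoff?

Compute the insurer's expected payoff for each action, taking the expectation over the applicant's type.
E[Plan A] = 0.25·(11) + 0.75·(2) = 4.25
E[Plan B] = 0.25·(-7) + 0.75·(-9) = -8.5
E[Plan C] = 0.25·(-1) + 0.75·(-1) = -1
Best response: Plan A (4.25 is the largest).

Plan A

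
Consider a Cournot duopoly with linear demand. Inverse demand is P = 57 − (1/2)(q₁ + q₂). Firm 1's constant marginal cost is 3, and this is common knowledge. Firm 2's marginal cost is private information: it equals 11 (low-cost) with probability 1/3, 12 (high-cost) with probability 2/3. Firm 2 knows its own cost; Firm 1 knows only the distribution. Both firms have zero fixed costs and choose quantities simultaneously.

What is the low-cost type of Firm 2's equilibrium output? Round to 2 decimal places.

25.11

Firm 2 with cost c maximizes (57 − (1/2)(q₁+q₂) − c)·q₂, giving q₂(c) = (57 − c − (1/2)q₁).
E[c₂] = 1/3·11 + 2/3·12 = 11.6667
Firm 1's FOC against E[q₂] yields q₁ = (57 − 2·3 + E[c₂])/(3/2) = (57 − 6 + 11.6667)/(3/2) = 41.7778.
q₂(low-cost) = (57 − 11 − (1/2)·41.7778) = 25.1111.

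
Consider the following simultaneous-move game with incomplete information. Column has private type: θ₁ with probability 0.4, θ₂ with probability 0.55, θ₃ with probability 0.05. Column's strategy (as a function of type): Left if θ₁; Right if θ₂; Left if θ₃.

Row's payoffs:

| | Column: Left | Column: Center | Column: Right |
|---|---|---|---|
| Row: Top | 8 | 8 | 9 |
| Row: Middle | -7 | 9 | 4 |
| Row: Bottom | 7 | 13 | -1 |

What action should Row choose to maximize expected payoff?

Top

E[Top] = 0.4·(8) + 0.55·(9) + 0.05·(8) = 8.55
E[Middle] = 0.4·(-7) + 0.55·(4) + 0.05·(-7) = -0.95
E[Bottom] = 0.4·(7) + 0.55·(-1) + 0.05·(7) = 2.6
Best response: Top (8.55 is the largest).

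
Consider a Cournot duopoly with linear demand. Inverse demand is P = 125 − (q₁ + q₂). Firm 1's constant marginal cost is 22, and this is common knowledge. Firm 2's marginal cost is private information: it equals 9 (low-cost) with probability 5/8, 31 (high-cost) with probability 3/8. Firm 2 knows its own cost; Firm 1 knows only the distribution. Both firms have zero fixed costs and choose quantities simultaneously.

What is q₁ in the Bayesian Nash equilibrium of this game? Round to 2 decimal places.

Each type of Firm 2 best-responds to q₁; Firm 1 best-responds to the expected q₂ over Firm 2's types.
Firm 2 with cost c maximizes (125 − (q₁+q₂) − c)·q₂, giving q₂(c) = (125 − c − q₁)/2.
E[c₂] = 5/8·9 + 3/8·31 = 17.25
Firm 1's FOC against E[q₂] yields q₁ = (125 − 2·22 + E[c₂])/3 = (125 − 44 + 17.25)/3 = 32.75.

32.75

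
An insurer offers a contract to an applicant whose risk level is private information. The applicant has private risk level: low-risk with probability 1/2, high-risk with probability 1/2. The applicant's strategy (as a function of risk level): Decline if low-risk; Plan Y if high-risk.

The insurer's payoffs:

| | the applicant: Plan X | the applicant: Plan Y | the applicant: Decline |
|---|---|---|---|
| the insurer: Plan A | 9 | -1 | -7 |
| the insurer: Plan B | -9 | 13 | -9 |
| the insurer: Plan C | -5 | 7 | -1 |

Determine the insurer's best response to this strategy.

Plan C

E[Plan A] = 1/2·(-7) + 1/2·(-1) = -4
E[Plan B] = 1/2·(-9) + 1/2·(13) = 2
E[Plan C] = 1/2·(-1) + 1/2·(7) = 3
Best response: Plan C (3 is the largest).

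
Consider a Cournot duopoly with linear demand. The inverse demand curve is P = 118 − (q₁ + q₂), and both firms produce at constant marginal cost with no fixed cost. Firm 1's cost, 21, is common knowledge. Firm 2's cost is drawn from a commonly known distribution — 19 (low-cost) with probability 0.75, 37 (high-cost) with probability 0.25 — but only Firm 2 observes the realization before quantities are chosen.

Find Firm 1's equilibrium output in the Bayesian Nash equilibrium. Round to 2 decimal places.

33.17

Firm 2 with cost c maximizes (118 − (q₁+q₂) − c)·q₂, giving q₂(c) = (118 − c − q₁)/2.
E[c₂] = 0.75·19 + 0.25·37 = 23.5
Firm 1's FOC against E[q₂] yields q₁ = (118 − 2·21 + E[c₂])/3 = (118 − 42 + 23.5)/3 = 33.1667.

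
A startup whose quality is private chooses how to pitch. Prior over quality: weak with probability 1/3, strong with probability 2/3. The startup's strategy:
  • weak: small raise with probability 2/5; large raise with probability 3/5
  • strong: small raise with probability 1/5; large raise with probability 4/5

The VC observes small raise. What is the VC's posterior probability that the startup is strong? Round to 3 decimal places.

0.500

P(small raise) = (1/3)·(2/5) + (2/3)·(1/5) = 4/15
P(strong | small raise) = ((2/3)·(1/5)) / (4/15) = (2/15) / (4/15) = 1/2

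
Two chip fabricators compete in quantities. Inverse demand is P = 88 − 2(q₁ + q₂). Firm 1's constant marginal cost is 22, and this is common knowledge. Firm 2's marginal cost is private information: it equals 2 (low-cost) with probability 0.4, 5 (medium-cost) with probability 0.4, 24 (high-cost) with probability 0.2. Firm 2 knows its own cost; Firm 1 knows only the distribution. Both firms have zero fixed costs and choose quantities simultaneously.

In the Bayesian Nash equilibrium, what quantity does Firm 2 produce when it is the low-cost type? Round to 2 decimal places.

Each type of Firm 2 best-responds to q₁; Firm 1 best-responds to the expected q₂ over Firm 2's types.
Firm 2 with cost c maximizes (88 − 2(q₁+q₂) − c)·q₂, giving q₂(c) = (88 − c − 2q₁)/4.
E[c₂] = 0.4·2 + 0.4·5 + 0.2·24 = 7.6
Firm 1's FOC against E[q₂] yields q₁ = (88 − 2·22 + E[c₂])/6 = (88 − 44 + 7.6)/6 = 8.6.
q₂(low-cost) = (88 − 2 − 2·8.6)/4 = 17.2.

17.20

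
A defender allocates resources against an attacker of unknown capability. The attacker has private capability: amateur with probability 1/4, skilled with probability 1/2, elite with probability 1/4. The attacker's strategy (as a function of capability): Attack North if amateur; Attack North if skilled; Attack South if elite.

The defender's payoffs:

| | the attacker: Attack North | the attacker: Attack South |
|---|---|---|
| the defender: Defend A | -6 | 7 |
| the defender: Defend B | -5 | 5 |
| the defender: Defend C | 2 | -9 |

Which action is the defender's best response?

E[Defend A] = 1/4·(-6) + 1/2·(-6) + 1/4·(7) = -11/4
E[Defend B] = 1/4·(-5) + 1/2·(-5) + 1/4·(5) = -5/2
E[Defend C] = 1/4·(2) + 1/2·(2) + 1/4·(-9) = -3/4
Best response: Defend C (-3/4 is the largest).

Defend C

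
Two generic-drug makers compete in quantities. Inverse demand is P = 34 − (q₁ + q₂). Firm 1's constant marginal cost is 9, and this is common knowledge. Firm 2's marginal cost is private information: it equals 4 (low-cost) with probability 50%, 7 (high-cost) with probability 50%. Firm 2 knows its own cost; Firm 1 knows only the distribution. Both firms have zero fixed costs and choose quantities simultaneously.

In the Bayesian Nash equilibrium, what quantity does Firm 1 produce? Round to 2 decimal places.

Firm 2 with cost c maximizes (34 − (q₁+q₂) − c)·q₂, giving q₂(c) = (34 − c − q₁)/2.
E[c₂] = 0.5·4 + 0.5·7 = 5.5
Firm 1's FOC against E[q₂] yields q₁ = (34 − 2·9 + E[c₂])/3 = (34 − 18 + 5.5)/3 = 7.16667.

7.17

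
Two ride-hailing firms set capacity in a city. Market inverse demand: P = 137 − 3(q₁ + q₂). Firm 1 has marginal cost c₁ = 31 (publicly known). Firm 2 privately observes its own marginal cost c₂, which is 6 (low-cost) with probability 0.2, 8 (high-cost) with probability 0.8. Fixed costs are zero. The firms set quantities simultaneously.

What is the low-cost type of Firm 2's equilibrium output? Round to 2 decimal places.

17.24

Each type of Firm 2 best-responds to q₁; Firm 1 best-responds to the expected q₂ over Firm 2's types.
Firm 2 with cost c maximizes (137 − 3(q₁+q₂) − c)·q₂, giving q₂(c) = (137 − c − 3q₁)/6.
E[c₂] = 0.2·6 + 0.8·8 = 7.6
Firm 1's FOC against E[q₂] yields q₁ = (137 − 2·31 + E[c₂])/9 = (137 − 62 + 7.6)/9 = 9.17778.
q₂(low-cost) = (137 − 6 − 3·9.17778)/6 = 17.2444.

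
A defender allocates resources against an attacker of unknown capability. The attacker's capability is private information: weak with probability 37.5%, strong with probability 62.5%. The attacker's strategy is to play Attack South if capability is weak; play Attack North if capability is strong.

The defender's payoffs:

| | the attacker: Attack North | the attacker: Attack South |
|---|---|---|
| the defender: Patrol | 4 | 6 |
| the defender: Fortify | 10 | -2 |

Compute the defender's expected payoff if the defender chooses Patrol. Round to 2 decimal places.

E[Patrol] = 0.375·6 + 0.625·4 = 2.25 + 2.5 = 4.75

4.75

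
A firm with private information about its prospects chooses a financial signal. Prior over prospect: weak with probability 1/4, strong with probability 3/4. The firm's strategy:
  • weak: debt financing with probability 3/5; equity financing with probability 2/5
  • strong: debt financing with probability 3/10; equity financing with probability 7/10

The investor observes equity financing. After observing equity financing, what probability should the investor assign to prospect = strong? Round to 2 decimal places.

0.84

P(equity financing) = (1/4)·(2/5) + (3/4)·(7/10) = 5/8
P(strong | equity financing) = ((3/4)·(7/10)) / (5/8) = (21/40) / (5/8) = 21/25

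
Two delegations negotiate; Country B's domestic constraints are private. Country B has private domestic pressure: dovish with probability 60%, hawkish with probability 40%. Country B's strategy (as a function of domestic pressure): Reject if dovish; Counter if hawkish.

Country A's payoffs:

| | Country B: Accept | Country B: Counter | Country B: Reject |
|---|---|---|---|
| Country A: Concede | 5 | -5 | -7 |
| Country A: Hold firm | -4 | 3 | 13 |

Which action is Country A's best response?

Compute Country A's expected payoff for each action, taking the expectation over Country B's type.
E[Concede] = 0.6·(-7) + 0.4·(-5) = -6.2
E[Hold firm] = 0.6·(13) + 0.4·(3) = 9
Best response: Hold firm (9 is the largest).

Hold firm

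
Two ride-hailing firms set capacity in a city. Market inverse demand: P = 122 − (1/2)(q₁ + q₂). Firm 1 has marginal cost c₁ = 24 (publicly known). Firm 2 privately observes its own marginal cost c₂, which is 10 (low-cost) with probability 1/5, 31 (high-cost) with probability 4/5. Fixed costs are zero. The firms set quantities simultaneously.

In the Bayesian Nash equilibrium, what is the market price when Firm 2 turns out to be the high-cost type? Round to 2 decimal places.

Type-c best response for Firm 2: q₂(c) = (122 − c) − q₁/2.
Firm 1 maximizes expected profit; its first-order condition is 122 − q₁ − (1/2)E[q₂] − 24 = 0.
Substituting E[q₂] and solving: E[c₂] = 26.8, so q₁ = (122 − 2·24 + 26.8)/(3/2) = 67.2.
q₂(high-cost) = 57.4, so P = 122 − (1/2)·(67.2 + 57.4) = 59.7.

59.70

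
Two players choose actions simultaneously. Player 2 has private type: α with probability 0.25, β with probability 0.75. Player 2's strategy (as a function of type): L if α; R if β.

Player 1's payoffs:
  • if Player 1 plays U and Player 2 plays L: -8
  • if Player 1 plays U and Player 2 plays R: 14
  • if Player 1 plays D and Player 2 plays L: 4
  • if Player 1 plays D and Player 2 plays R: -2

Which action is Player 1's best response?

U

Compute Player 1's expected payoff for each action, taking the expectation over Player 2's type.
E[U] = 0.25·(-8) + 0.75·(14) = 8.5
E[D] = 0.25·(4) + 0.75·(-2) = -0.5
Best response: U (8.5 is the largest).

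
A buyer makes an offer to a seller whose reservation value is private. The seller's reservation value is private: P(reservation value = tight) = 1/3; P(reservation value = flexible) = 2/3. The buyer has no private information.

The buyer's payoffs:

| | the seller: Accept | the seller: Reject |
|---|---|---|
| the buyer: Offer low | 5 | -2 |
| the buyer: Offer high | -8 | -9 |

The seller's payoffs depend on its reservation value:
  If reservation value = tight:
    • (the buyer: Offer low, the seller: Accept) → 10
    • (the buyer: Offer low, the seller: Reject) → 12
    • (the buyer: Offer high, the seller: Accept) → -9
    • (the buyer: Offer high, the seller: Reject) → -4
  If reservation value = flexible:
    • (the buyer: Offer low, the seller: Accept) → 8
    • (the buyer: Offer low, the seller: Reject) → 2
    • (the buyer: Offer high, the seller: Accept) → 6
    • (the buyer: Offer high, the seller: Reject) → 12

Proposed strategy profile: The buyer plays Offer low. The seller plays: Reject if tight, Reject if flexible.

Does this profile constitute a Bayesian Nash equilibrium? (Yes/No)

No

The buyer plays Offer low: E[Offer low] = 1/3·(-2) + 2/3·(-2) = -2; E[Offer high] = -9. Best-responding. ✓
The seller (reservation value tight), facing Offer low: Accept gives 10, Reject gives 12. Proposed Reject is best. ✓
The seller (reservation value flexible), facing Offer low: Accept gives 8, Reject gives 2. Proposed Reject is not best — profitable deviation exists. ✗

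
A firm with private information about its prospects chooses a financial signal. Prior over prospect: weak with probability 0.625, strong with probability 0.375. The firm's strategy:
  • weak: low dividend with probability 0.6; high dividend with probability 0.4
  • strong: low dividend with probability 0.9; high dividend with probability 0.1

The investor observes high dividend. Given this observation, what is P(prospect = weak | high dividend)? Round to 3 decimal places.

P(high dividend) = 0.625·0.4 + 0.375·0.1 = 0.2875
P(weak | high dividend) = (0.625·0.4) / 0.2875 = 0.25 / 0.2875 = 0.869565

0.870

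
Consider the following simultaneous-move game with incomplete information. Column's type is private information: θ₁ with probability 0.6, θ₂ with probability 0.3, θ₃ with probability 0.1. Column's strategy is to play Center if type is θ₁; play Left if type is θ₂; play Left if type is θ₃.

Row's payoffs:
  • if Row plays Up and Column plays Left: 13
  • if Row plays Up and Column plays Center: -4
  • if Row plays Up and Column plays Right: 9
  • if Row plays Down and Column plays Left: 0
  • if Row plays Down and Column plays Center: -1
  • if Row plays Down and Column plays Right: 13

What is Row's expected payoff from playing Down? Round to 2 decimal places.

-0.60

E[Down] = 0.6·(-1) + 0.3·0 + 0.1·0 = (-0.6) + 0 + 0 = -0.6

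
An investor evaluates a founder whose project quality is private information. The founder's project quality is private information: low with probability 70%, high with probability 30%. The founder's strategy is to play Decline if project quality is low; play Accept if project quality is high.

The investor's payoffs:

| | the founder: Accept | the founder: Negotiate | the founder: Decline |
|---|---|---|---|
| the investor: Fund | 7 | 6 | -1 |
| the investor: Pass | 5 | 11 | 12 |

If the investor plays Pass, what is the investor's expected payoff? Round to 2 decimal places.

9.90

Take the expectation over the founder's project quality, weighting each type's action by its prior probability.
E[Pass] = 0.7·12 + 0.3·5 = 8.4 + 1.5 = 9.9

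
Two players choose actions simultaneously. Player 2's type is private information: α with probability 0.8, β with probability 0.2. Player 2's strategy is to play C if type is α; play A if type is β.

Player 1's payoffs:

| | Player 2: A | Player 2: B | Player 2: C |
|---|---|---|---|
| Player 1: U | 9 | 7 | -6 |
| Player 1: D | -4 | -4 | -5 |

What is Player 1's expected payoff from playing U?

-3

Take the expectation over Player 2's type, weighting each type's action by its prior probability.
E[U] = 0.8·(-6) + 0.2·9 = (-4.8) + 1.8 = -3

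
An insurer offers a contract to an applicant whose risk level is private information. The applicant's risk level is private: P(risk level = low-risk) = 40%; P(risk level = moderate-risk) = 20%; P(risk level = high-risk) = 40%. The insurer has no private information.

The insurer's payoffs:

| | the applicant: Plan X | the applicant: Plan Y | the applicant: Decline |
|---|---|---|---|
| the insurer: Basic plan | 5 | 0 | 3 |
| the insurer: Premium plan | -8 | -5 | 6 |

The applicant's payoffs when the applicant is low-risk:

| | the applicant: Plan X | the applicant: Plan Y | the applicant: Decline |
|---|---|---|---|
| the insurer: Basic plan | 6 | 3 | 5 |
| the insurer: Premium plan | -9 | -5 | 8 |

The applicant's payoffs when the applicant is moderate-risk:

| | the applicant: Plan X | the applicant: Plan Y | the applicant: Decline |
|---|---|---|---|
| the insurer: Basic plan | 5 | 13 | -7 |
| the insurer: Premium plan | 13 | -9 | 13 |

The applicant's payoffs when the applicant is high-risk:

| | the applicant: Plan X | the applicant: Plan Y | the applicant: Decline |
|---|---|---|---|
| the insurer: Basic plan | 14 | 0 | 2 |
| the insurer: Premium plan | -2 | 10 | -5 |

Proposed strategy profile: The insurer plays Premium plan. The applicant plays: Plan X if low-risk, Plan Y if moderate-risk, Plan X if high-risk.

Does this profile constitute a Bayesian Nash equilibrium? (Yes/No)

No

The insurer plays Premium plan: E[Premium plan] = 0.4·(-8) + 0.2·(-5) + 0.4·(-8) = -7.4; E[Basic plan] = 4. Not best-responding. ✗
The applicant (risk level low-risk), facing Premium plan: Plan X gives -9, Plan Y gives -5, Decline gives 8. Proposed Plan X is not best — profitable deviation exists. ✗
The applicant (risk level moderate-risk), facing Premium plan: Plan X gives 13, Plan Y gives -9, Decline gives 13. Proposed Plan Y is not best — profitable deviation exists. ✗
The applicant (risk level high-risk), facing Premium plan: Plan X gives -2, Plan Y gives 10, Decline gives -5. Proposed Plan X is not best — profitable deviation exists. ✗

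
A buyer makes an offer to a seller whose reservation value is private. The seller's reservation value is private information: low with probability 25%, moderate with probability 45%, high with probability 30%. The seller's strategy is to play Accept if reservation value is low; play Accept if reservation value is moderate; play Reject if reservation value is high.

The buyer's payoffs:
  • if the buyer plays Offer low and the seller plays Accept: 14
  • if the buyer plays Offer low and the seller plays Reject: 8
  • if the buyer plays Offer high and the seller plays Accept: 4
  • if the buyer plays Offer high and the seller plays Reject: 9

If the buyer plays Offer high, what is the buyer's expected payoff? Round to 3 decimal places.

5.500

Take the expectation over the seller's reservation value, weighting each type's action by its prior probability.
E[Offer high] = 0.25·4 + 0.45·4 + 0.3·9 = 1 + 1.8 + 2.7 = 5.5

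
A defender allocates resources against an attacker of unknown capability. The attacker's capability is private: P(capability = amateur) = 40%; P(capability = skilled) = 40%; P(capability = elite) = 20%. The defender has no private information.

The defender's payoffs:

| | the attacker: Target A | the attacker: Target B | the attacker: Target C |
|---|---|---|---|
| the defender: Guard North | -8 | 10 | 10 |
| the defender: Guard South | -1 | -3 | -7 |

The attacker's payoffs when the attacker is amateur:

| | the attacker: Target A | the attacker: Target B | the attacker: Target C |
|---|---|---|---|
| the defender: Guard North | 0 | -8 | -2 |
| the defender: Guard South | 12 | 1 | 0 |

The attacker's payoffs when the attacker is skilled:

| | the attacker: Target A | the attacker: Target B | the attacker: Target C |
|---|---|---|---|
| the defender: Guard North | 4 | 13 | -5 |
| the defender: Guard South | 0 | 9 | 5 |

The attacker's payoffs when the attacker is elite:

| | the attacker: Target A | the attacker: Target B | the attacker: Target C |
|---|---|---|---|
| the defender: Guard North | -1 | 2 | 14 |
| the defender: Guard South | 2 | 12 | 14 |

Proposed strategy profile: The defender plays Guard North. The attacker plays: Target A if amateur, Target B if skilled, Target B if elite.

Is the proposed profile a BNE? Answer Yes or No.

The defender plays Guard North: E[Guard North] = 0.4·(-8) + 0.4·(10) + 0.2·(10) = 2.8; E[Guard South] = -2.2. Best-responding. ✓
The attacker (capability amateur), facing Guard North: Target A gives 0, Target B gives -8, Target C gives -2. Proposed Target A is best. ✓
The attacker (capability skilled), facing Guard North: Target A gives 4, Target B gives 13, Target C gives -5. Proposed Target B is best. ✓
The attacker (capability elite), facing Guard North: Target A gives -1, Target B gives 2, Target C gives 14. Proposed Target B is not best — profitable deviation exists. ✗

No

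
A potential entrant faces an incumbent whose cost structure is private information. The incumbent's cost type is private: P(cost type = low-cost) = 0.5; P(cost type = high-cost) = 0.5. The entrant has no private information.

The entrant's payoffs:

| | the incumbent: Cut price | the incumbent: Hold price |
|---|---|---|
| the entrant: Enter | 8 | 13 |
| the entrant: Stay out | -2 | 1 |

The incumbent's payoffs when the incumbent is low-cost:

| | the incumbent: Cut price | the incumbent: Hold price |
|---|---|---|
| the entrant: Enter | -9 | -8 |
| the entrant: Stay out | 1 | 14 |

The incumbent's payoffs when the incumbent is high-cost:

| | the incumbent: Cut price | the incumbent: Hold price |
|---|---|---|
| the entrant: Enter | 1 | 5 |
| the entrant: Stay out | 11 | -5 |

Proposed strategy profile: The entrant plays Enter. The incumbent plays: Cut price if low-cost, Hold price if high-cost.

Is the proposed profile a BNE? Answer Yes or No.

A profile is a BNE iff every type of every player is best-responding given beliefs about the other side.
The entrant plays Enter: E[Enter] = 0.5·(8) + 0.5·(13) = 10.5; E[Stay out] = -0.5. Best-responding. ✓
The incumbent (cost type low-cost), facing Enter: Cut price gives -9, Hold price gives -8. Proposed Cut price is not best — profitable deviation exists. ✗
The incumbent (cost type high-cost), facing Enter: Cut price gives 1, Hold price gives 5. Proposed Hold price is best. ✓

No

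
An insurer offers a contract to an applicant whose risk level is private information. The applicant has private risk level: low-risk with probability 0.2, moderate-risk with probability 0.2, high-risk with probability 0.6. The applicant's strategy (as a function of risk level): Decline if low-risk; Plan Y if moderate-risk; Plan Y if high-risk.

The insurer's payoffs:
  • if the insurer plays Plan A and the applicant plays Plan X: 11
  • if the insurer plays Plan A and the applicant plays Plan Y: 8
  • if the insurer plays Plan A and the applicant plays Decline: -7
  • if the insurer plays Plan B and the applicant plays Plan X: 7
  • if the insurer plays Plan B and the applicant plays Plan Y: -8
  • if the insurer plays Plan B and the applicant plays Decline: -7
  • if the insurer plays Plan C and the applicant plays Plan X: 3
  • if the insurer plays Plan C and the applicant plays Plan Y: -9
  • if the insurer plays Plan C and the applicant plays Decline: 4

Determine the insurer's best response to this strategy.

Plan A

E[Plan A] = 0.2·(-7) + 0.2·(8) + 0.6·(8) = 5
E[Plan B] = 0.2·(-7) + 0.2·(-8) + 0.6·(-8) = -7.8
E[Plan C] = 0.2·(4) + 0.2·(-9) + 0.6·(-9) = -6.4
Best response: Plan A (5 is the largest).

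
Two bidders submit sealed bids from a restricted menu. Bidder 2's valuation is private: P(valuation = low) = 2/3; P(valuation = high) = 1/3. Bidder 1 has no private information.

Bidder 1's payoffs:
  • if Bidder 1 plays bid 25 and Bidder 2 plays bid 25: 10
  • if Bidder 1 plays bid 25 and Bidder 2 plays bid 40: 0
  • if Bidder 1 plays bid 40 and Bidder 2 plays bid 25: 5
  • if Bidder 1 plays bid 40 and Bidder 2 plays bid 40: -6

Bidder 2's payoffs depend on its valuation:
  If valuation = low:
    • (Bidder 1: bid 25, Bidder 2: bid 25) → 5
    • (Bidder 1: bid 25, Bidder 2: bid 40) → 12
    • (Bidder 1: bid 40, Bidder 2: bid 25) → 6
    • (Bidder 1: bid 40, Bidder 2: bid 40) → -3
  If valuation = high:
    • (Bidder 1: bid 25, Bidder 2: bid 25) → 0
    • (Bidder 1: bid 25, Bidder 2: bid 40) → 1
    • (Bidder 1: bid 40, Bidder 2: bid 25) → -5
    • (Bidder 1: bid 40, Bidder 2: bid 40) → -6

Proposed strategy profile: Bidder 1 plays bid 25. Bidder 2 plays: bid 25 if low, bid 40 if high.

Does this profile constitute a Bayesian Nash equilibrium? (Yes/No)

Bidder 1 plays bid 25: E[bid 25] = 2/3·(10) + 1/3·(0) = 20/3; E[bid 40] = 4/3. Best-responding. ✓
Bidder 2 (valuation low), facing bid 25: bid 25 gives 5, bid 40 gives 12. Proposed bid 25 is not best — profitable deviation exists. ✗
Bidder 2 (valuation high), facing bid 25: bid 25 gives 0, bid 40 gives 1. Proposed bid 40 is best. ✓

No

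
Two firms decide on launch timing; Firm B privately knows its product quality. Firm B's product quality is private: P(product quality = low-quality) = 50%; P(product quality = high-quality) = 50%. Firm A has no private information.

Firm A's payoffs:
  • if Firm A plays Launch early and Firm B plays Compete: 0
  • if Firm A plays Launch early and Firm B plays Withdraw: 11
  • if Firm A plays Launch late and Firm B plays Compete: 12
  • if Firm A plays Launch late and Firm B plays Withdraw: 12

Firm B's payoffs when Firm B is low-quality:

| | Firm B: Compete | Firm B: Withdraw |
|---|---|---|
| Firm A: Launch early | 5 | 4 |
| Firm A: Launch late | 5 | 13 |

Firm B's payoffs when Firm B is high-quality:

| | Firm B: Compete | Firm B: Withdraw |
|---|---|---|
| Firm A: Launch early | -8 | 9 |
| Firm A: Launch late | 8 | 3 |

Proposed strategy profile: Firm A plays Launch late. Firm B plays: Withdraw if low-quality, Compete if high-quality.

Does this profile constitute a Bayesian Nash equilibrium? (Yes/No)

Yes

A profile is a BNE iff every type of every player is best-responding given beliefs about the other side.
Firm A plays Launch late: E[Launch late] = 0.5·(12) + 0.5·(12) = 12; E[Launch early] = 5.5. Best-responding. ✓
Firm B (product quality low-quality), facing Launch late: Compete gives 5, Withdraw gives 13. Proposed Withdraw is best. ✓
Firm B (product quality high-quality), facing Launch late: Compete gives 8, Withdraw gives 3. Proposed Compete is best. ✓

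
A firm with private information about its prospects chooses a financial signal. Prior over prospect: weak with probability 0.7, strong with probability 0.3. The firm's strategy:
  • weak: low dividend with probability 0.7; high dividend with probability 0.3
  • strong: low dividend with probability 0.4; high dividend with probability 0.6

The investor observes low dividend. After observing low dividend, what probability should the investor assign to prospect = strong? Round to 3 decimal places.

Apply Bayes' rule using the sender's strategy as the likelihood.
P(low dividend) = 0.7·0.7 + 0.3·0.4 = 0.61
P(strong | low dividend) = (0.3·0.4) / 0.61 = 0.12 / 0.61 = 0.196721

0.197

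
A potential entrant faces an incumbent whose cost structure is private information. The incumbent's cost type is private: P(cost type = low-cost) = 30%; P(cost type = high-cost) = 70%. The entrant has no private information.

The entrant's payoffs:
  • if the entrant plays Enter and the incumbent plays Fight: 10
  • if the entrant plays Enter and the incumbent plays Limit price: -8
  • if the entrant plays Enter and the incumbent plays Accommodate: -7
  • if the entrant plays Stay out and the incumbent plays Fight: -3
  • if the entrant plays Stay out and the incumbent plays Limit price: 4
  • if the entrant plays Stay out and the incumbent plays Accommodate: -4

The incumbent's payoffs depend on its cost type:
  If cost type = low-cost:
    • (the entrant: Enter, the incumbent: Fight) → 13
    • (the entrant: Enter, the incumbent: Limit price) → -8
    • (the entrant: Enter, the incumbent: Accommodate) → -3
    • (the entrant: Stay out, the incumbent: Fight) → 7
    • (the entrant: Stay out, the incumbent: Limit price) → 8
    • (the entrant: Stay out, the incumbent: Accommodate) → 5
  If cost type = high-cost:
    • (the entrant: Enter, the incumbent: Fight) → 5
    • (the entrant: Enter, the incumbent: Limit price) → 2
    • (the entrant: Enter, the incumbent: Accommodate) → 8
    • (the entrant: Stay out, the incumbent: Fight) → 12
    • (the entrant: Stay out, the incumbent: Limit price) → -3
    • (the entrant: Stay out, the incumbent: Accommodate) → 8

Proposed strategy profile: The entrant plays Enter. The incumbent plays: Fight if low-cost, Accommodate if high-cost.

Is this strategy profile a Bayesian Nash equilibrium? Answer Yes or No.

Yes

A profile is a BNE iff every type of every player is best-responding given beliefs about the other side.
The entrant plays Enter: E[Enter] = 0.3·(10) + 0.7·(-7) = -1.9; E[Stay out] = -3.7. Best-responding. ✓
The incumbent (cost type low-cost), facing Enter: Fight gives 13, Limit price gives -8, Accommodate gives -3. Proposed Fight is best. ✓
The incumbent (cost type high-cost), facing Enter: Fight gives 5, Limit price gives 2, Accommodate gives 8. Proposed Accommodate is best. ✓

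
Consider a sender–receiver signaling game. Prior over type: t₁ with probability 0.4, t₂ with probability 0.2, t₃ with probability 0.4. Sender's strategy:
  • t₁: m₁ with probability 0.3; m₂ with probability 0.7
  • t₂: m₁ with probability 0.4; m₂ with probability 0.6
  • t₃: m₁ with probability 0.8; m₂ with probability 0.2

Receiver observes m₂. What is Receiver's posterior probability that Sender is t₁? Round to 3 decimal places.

0.583

P(m₂) = 0.4·0.7 + 0.2·0.6 + 0.4·0.2 = 0.48
P(t₁ | m₂) = (0.4·0.7) / 0.48 = 0.28 / 0.48 = 0.583333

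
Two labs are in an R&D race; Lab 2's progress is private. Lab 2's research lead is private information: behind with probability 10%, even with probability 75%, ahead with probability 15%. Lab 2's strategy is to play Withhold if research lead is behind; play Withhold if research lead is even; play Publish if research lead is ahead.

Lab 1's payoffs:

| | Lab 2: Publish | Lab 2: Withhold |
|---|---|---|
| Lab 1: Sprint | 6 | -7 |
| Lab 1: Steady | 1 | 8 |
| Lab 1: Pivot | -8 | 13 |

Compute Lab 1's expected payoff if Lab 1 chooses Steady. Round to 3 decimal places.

E[Steady] = 0.1·8 + 0.75·8 + 0.15·1 = 0.8 + 6 + 0.15 = 6.95

6.950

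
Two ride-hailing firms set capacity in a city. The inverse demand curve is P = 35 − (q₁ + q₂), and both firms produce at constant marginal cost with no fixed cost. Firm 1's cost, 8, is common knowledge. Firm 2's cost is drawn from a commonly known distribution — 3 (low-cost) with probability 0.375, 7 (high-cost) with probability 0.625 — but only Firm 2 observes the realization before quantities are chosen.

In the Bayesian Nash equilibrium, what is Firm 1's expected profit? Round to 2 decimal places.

Firm 2 with cost c maximizes (35 − (q₁+q₂) − c)·q₂, giving q₂(c) = (35 − c − q₁)/2.
E[c₂] = 0.375·3 + 0.625·7 = 5.5
Firm 1's FOC against E[q₂] yields q₁ = (35 − 2·8 + E[c₂])/3 = (35 − 16 + 5.5)/3 = 8.16667.
E[P] = 35 − (q₁ + E[q₂]) = 16.1667; Firm 1's expected profit = (E[P] − 8)·q₁ = (16.1667 − 8)·8.16667 = 66.6944.

66.69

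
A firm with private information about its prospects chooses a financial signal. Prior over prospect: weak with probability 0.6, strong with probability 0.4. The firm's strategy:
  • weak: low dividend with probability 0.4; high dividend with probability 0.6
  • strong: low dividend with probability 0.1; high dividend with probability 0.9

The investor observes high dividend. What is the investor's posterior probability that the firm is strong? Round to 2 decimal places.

0.50

P(high dividend) = 0.6·0.6 + 0.4·0.9 = 0.72
P(strong | high dividend) = (0.4·0.9) / 0.72 = 0.36 / 0.72 = 0.5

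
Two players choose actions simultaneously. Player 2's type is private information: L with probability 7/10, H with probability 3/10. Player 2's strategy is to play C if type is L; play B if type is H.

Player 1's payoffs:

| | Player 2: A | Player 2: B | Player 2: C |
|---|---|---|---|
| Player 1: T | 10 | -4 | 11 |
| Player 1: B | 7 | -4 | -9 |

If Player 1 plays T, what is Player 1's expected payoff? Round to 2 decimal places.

6.50

E[T] = 7/10·11 + 3/10·(-4) = 77/10 + (-6/5) = 13/2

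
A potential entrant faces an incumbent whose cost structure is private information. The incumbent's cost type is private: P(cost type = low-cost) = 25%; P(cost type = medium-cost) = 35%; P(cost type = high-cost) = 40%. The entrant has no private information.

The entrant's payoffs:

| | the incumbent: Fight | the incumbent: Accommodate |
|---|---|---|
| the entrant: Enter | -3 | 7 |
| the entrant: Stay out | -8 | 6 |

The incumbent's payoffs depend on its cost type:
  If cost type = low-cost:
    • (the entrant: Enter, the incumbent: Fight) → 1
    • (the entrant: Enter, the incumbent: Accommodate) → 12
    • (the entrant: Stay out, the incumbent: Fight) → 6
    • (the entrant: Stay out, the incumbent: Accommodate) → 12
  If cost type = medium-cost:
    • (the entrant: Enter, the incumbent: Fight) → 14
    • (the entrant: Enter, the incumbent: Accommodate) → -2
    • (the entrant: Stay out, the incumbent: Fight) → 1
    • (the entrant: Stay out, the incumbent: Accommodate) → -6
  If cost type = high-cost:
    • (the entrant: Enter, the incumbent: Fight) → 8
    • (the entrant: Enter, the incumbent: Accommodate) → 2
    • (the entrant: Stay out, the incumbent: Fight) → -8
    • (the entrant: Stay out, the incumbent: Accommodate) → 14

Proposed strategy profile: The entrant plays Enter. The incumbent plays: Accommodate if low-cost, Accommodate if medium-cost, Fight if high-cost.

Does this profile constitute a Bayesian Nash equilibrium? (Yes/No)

No

The entrant plays Enter: E[Enter] = 0.25·(7) + 0.35·(7) + 0.4·(-3) = 3; E[Stay out] = 0.4. Best-responding. ✓
The incumbent (cost type low-cost), facing Enter: Fight gives 1, Accommodate gives 12. Proposed Accommodate is best. ✓
The incumbent (cost type medium-cost), facing Enter: Fight gives 14, Accommodate gives -2. Proposed Accommodate is not best — profitable deviation exists. ✗
The incumbent (cost type high-cost), facing Enter: Fight gives 8, Accommodate gives 2. Proposed Fight is best. ✓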